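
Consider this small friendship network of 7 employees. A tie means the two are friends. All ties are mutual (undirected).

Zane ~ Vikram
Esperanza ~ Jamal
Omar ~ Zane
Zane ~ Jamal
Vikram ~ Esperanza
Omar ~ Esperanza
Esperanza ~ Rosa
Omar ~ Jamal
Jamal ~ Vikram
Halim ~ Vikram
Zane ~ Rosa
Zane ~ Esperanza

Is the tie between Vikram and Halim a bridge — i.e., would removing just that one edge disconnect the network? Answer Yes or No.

Yes

Without the Vikram–Halim edge there is no alternate route between Vikram and Halim, so the network disconnects. It is a bridge.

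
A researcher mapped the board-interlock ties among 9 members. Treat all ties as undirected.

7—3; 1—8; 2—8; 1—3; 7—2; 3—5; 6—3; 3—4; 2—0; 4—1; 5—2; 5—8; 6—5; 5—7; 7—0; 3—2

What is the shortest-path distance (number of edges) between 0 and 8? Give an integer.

One shortest route is 0 – 2 – 8, which uses 2 edges, and 0 and 8 are not directly tied, so nothing shorter exists. So d(0,8) = 2.

2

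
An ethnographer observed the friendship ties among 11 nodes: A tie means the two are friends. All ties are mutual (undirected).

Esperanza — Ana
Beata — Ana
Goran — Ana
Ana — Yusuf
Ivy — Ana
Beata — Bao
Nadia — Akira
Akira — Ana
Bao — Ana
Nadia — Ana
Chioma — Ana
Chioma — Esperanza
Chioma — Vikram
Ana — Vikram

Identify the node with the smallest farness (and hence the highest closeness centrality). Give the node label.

Farness (sum of distances to all others) for each node — Akira:18, Ana:10, Bao:18, Beata:18, Chioma:17, Esperanza:18, Goran:19, Ivy:19, Nadia:18, Vikram:18, Yusuf:19.
The smallest farness is 10, for Ana, so Ana has the highest closeness.

Ana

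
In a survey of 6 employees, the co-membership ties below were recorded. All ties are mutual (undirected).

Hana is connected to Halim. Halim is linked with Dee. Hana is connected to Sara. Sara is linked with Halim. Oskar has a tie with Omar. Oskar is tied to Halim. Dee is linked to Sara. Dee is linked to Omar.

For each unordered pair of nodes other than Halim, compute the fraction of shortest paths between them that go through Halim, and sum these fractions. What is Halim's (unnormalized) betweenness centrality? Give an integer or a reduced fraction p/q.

11/3

Pairs whose geodesics pass through Halim — Oskar–Dee: 1/2; Oskar–Sara: 1; Oskar–Hana: 1; Omar–Hana: 2/3; Dee–Hana: 1/2.
All other pairs contribute 0.
Summing the contributions gives betweenness(Halim) = 11/3.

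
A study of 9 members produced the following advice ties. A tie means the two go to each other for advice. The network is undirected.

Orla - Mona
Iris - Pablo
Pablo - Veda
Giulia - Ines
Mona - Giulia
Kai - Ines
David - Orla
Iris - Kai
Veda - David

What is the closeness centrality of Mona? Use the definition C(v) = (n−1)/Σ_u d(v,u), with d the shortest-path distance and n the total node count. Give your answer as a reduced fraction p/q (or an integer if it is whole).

Distances from Mona: David:2, Giulia:1, Ines:2, Iris:4, Kai:3, Orla:1, Pablo:4, Veda:3. Sum = 20.
n = 9, so closeness = 8/20 = 2/5.

2/5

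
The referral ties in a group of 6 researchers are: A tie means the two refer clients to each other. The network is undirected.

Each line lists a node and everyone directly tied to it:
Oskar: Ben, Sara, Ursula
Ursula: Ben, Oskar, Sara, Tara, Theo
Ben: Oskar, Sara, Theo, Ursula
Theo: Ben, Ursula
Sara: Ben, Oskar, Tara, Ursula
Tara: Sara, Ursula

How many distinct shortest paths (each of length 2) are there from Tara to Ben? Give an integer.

2

The shortest distance is 2. The length-2 paths are: Tara–Ursula–Ben; Tara–Sara–Ben.
That gives 2 distinct shortest paths.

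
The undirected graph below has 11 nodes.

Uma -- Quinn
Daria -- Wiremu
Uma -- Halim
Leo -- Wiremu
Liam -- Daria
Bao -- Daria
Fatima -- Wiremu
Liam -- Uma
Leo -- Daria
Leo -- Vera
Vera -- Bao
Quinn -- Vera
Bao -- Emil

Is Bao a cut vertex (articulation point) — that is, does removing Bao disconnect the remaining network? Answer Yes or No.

Yes

Removing Bao leaves {Daria, Fatima, Halim, Leo, Liam, Quinn, Uma, Vera, and Wiremu} with no path to {Emil}, so the network splits into 2 components. Bao is a cut vertex.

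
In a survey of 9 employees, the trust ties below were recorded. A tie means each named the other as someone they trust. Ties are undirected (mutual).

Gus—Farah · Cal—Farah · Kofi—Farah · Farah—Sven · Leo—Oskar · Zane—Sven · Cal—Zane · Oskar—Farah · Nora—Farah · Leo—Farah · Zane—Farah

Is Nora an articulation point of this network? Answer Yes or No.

Even without Nora, every remaining node can still reach every other (the residual graph is connected), so Nora is not a cut vertex.

No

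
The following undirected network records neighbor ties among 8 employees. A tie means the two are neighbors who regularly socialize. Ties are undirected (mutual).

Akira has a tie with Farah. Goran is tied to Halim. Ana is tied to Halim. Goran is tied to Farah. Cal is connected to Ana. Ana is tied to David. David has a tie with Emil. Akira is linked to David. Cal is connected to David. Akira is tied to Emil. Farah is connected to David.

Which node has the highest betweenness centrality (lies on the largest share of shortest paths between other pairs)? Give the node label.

Unnormalized betweenness of each node: Akira:1, Ana:4, Cal:0, David:9, Emil:0, Farah:4, Goran:3/2, Halim:3/2.
David has the largest value, 9, making it the main broker — the node through which the most shortest paths run.

David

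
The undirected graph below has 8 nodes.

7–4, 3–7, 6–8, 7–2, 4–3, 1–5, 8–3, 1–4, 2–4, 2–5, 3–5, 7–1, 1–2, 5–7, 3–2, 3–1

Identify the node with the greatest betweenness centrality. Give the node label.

Unnormalized betweenness of each node: 1:1/4, 2:1/4, 3:41/4, 4:0, 5:0, 6:0, 7:1/4, 8:6.
3 has the largest value, 41/4, making it the main broker — the node through which the most shortest paths run.

3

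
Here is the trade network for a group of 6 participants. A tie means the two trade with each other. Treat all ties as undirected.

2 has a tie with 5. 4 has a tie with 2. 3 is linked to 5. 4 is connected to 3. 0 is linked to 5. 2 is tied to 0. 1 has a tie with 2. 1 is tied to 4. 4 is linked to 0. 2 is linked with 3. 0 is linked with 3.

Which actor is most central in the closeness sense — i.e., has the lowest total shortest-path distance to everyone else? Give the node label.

2

Farness (sum of distances to all others) for each node — 0:6, 1:8, 2:5, 3:6, 4:6, 5:7.
The smallest farness is 5, for 2, so 2 has the highest closeness.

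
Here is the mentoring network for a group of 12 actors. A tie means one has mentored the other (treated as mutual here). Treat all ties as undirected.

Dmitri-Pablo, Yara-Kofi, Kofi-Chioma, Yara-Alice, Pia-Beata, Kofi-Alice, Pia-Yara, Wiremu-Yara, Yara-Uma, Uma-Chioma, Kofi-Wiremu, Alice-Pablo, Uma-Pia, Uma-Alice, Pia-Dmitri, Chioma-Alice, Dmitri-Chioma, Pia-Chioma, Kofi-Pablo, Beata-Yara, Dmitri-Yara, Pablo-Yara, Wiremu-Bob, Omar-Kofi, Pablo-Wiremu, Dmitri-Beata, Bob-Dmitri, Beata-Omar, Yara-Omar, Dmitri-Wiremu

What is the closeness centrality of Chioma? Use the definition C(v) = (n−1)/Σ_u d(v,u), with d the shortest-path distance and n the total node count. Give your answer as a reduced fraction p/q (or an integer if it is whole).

11/17

Distances from Chioma: Alice:1, Beata:2, Bob:2, Dmitri:1, Kofi:1, Omar:2, Pablo:2, Pia:1, Uma:1, Wiremu:2, Yara:2. Sum = 17.
n = 12, so closeness = 11/17.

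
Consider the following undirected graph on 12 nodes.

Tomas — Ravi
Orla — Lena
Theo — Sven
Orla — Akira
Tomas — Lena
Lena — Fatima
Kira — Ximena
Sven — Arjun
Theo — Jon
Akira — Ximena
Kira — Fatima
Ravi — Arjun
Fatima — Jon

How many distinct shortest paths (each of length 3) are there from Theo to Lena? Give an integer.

1

The shortest distance is 3, and the only length-3 path is Theo–Jon–Fatima–Lena. So there is exactly 1 shortest path.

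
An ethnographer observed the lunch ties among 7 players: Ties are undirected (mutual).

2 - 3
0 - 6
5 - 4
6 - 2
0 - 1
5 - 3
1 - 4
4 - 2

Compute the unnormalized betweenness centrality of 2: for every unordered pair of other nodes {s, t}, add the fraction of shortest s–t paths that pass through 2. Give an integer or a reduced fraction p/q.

5

Pairs whose geodesics pass through 2 — 3–4: 1/2; 3–1: 1/2; 3–0: 1; 3–6: 1; 5–6: 2/2; 4–6: 1.
All other pairs contribute 0.
Summing the contributions gives betweenness(2) = 5.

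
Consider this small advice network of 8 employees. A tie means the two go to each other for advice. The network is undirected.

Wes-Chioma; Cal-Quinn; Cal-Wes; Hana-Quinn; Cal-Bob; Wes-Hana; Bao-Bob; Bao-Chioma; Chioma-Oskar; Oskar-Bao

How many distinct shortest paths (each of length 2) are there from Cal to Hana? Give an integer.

2

The shortest distance is 2. The length-2 paths are: Cal–Wes–Hana; Cal–Quinn–Hana.
That gives 2 distinct shortest paths.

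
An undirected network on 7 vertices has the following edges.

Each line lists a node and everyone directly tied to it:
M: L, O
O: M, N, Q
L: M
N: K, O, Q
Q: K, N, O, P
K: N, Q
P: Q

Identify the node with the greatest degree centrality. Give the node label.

Q

Degrees — K:2, L:1, M:2, N:3, O:3, P:1, Q:4.
The maximum is 4, attained only by Q.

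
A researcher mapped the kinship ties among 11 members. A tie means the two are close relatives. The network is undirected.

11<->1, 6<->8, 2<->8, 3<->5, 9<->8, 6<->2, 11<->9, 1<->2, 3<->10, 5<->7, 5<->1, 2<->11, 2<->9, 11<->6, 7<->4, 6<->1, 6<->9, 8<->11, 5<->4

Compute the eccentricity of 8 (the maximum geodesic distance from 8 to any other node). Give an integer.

5

Distances from 8: 1:2, 2:1, 3:4, 4:4, 5:3, 6:1, 7:4, 9:1, 10:5, 11:1.
The largest is 5 (to 10), so the eccentricity of 8 is 5.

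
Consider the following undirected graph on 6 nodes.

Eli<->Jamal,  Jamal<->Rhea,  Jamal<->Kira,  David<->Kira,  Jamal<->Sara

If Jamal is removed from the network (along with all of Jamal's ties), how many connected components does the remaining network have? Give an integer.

4

Without Jamal, the remaining ties split the others into: {Sara}; {David, Kira}; {Eli}; {Rhea}.
That's 4 separate components.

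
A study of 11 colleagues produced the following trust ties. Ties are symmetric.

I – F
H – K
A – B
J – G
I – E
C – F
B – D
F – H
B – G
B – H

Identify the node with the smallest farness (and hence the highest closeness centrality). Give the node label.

Farness (sum of distances to all others) for each node — A:29, B:20, C:31, D:29, E:38, F:22, G:27, H:19, I:29, J:36, K:28.
The smallest farness is 19, for H, so H has the highest closeness.

H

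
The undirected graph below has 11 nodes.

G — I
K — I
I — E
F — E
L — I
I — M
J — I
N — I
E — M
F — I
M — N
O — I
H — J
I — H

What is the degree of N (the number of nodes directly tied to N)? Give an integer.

N is directly tied to I and M. That is 2 neighbors, so the degree of N is 2.

2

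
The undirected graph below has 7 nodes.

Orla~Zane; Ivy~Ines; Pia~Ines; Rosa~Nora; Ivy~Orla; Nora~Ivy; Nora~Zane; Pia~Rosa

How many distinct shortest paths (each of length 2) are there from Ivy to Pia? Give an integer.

The shortest distance is 2, and the only length-2 path is Ivy–Ines–Pia. So there is exactly 1 shortest path.

1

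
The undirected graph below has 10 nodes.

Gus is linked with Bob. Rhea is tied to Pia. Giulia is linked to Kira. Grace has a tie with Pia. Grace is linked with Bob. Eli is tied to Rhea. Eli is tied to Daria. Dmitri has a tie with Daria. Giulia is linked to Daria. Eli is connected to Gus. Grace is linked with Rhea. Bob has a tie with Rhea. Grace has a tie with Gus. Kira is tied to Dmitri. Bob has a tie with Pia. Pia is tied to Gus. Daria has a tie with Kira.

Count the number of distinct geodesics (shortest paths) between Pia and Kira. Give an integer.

The shortest distance is 4. The length-4 paths are: Pia–Gus–Eli–Daria–Kira; Pia–Rhea–Eli–Daria–Kira.
That gives 2 distinct shortest paths.

2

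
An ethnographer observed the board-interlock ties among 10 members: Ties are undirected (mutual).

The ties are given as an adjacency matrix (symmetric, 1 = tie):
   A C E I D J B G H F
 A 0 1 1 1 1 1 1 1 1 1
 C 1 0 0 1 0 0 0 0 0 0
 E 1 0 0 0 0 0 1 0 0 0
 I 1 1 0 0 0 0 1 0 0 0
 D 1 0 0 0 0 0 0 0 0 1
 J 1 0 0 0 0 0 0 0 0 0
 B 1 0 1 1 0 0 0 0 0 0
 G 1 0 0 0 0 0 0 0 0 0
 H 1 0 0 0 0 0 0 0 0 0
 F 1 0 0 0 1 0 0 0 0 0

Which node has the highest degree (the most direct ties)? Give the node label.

Degrees — A:9, B:3, C:2, D:2, E:2, F:2, G:1, H:1, I:3, J:1.
The maximum is 9, attained only by A.

A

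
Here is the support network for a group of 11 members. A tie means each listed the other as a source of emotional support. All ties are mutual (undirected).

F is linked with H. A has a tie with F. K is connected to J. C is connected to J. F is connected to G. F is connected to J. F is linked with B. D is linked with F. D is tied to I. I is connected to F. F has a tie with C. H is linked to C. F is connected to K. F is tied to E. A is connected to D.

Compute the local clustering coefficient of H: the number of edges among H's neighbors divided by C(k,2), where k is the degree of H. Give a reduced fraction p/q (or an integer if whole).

1

H's neighbors: C and F (k = 2).
Possible neighbor pairs: C(2,2) = 1. Edges among them: C–F → e = 1.
Clustering(H) = 1/1.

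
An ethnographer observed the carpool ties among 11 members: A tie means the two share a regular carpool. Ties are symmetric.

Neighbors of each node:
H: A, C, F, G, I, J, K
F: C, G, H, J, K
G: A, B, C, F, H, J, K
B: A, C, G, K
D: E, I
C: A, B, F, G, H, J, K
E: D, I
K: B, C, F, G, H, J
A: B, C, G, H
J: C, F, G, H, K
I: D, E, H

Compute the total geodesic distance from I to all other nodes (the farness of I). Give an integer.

18

Distances from I: A:2, B:3, C:2, D:1, E:1, F:2, G:2, H:1, J:2, K:2.
Sum = 2 + 3 + 2 + 1 + 1 + 2 + 2 + 1 + 2 + 2 = 18.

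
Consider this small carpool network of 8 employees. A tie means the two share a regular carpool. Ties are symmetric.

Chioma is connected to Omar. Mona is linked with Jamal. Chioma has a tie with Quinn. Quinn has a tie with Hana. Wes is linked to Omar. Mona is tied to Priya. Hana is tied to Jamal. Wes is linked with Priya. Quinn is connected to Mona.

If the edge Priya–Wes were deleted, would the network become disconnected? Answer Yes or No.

No

Even without that edge, Priya still reaches Wes via Priya – Mona – Quinn – Chioma – Omar – Wes, so the network stays connected. Not a bridge.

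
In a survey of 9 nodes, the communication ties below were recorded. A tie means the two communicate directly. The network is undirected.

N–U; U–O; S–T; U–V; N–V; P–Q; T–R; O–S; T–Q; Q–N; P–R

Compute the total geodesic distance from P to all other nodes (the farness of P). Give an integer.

19

Distances from P: N:2, O:4, Q:1, R:1, S:3, T:2, U:3, V:3.
Sum = 2 + 4 + 1 + 1 + 3 + 2 + 3 + 3 = 19.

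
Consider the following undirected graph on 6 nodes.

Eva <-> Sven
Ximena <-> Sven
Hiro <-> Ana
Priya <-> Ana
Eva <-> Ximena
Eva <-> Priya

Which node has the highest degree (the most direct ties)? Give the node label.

Degrees — Ana:2, Eva:3, Hiro:1, Priya:2, Sven:2, Ximena:2.
The maximum is 3, attained only by Eva.

Eva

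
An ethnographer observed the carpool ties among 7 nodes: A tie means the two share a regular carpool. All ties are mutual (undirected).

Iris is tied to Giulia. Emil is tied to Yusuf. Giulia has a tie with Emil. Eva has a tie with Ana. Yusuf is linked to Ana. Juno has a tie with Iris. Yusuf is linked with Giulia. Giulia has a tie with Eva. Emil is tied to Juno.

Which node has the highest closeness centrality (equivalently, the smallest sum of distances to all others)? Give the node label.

Giulia

Farness (sum of distances to all others) for each node — Ana:12, Emil:9, Eva:11, Giulia:8, Iris:11, Juno:12, Yusuf:9.
The smallest farness is 8, for Giulia, so Giulia has the highest closeness.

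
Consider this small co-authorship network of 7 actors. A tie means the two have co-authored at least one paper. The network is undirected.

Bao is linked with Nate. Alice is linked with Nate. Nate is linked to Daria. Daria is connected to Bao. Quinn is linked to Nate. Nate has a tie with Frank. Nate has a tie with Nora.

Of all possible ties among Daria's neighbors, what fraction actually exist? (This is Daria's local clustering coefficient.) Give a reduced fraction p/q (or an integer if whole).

Daria's neighbors: Bao and Nate (k = 2).
Possible neighbor pairs: C(2,2) = 1. Edges among them: Bao–Nate → e = 1.
Clustering(Daria) = 1/1.

1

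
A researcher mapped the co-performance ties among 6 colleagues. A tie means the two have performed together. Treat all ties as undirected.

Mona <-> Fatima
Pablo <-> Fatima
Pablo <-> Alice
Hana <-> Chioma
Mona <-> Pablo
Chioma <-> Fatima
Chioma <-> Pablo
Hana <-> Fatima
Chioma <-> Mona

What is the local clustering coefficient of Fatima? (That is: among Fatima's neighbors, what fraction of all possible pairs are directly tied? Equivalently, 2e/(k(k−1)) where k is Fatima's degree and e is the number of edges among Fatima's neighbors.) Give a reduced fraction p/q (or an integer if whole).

Fatima's neighbors: Chioma, Hana, Mona, and Pablo (k = 4).
Possible neighbor pairs: C(4,2) = 6. Edges among them: Chioma–Hana, Chioma–Mona, Chioma–Pablo, Mona–Pablo → e = 4.
Clustering(Fatima) = 4/6 = 2/3.

2/3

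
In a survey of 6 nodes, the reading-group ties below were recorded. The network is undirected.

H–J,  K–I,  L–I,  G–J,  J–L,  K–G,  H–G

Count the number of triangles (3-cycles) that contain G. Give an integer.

G's neighbors: H, J, and K.
Neighbor pairs that are themselves tied: G–H–J. Each forms one triangle with G, for 1 in total.

1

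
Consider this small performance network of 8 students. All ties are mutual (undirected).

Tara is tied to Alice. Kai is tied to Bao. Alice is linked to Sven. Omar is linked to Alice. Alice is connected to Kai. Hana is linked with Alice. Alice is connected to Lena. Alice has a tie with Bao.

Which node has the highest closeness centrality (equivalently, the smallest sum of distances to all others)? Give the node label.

Alice

Farness (sum of distances to all others) for each node — Alice:7, Bao:12, Hana:13, Kai:12, Lena:13, Omar:13, Sven:13, Tara:13.
The smallest farness is 7, for Alice, so Alice has the highest closeness.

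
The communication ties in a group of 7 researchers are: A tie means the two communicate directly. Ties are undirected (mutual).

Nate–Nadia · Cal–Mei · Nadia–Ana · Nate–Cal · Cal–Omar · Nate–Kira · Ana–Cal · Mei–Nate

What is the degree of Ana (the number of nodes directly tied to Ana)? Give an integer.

Ana is directly tied to Cal and Nadia. That is 2 neighbors, so the degree of Ana is 2.

2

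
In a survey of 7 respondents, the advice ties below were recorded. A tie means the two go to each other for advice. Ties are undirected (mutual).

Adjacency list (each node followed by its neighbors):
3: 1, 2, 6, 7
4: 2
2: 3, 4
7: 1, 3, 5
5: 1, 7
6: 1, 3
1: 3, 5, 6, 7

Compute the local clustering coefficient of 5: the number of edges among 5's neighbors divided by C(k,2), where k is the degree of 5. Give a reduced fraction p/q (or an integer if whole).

5's neighbors: 1 and 7 (k = 2).
Possible neighbor pairs: C(2,2) = 1. Edges among them: 1–7 → e = 1.
Clustering(5) = 1/1.

1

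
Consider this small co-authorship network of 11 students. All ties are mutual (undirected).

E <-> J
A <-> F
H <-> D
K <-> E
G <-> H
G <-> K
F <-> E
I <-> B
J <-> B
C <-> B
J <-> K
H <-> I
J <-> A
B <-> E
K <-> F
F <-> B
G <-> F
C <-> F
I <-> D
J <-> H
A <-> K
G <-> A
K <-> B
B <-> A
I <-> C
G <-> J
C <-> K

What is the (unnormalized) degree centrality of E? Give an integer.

4

E is directly tied to B, F, J, and K. That is 4 neighbors, so the degree of E is 4.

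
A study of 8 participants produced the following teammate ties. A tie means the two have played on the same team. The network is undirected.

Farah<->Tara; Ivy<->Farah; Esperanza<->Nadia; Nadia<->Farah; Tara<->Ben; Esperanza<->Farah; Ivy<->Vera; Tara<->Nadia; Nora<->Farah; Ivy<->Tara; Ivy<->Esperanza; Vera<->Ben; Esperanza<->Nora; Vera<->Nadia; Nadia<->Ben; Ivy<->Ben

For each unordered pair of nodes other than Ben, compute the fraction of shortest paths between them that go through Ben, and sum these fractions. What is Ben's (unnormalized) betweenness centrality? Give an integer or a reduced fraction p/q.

Pairs whose geodesics pass through Ben — Tara–Vera: 1/3; Nadia–Ivy: 1/5.
All other pairs contribute 0.
Summing the contributions gives betweenness(Ben) = 8/15.

8/15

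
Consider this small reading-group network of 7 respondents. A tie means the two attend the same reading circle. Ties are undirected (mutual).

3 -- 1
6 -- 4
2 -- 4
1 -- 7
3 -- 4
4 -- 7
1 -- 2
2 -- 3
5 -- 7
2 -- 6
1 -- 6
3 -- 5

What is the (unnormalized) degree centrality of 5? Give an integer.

2

5 is directly tied to 3 and 7. That is 2 neighbors, so the degree of 5 is 2.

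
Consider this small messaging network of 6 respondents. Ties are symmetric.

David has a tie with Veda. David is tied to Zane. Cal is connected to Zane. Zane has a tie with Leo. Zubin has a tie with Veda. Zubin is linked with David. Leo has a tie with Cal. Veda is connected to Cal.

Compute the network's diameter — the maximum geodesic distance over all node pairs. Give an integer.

Eccentricity of each node (its greatest distance to any other): Cal:2, David:2, Leo:3, Veda:2, Zane:2, Zubin:3.
The maximum eccentricity is 3, realized for instance by the pair Leo–Zubin via Leo – Zane – David – Zubin. So the diameter is 3.

3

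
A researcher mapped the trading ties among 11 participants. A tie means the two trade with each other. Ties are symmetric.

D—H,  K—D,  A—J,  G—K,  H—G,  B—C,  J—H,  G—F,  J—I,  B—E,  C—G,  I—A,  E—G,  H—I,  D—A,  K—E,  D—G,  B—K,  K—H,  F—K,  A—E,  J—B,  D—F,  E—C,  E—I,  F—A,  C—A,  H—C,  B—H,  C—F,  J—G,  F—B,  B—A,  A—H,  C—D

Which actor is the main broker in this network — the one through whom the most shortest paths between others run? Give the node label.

A

Unnormalized betweenness of each node: A:127/30, B:31/15, C:79/60, D:7/10, E:127/60, F:9/10, G:49/20, H:56/15, I:5/12, J:11/12, K:23/20.
A has the largest value, 127/30, making it the main broker — the node through which the most shortest paths run.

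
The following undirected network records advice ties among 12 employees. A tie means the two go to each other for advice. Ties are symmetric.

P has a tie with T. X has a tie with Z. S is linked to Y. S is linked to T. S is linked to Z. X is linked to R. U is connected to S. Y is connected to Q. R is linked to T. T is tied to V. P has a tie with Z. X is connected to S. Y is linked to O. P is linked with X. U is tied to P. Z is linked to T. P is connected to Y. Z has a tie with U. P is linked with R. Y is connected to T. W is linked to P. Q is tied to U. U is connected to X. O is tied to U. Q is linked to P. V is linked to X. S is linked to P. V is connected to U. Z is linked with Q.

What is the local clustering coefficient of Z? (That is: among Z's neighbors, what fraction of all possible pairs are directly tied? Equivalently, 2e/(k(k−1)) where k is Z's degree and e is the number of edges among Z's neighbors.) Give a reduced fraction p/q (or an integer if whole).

Z's neighbors: P, Q, S, T, U, and X (k = 6).
Possible neighbor pairs: C(6,2) = 15. Edges among them: P–Q, P–S, P–T, P–U, P–X, Q–U, S–T, S–U, S–X, U–X → e = 10.
Clustering(Z) = 10/15 = 2/3.

2/3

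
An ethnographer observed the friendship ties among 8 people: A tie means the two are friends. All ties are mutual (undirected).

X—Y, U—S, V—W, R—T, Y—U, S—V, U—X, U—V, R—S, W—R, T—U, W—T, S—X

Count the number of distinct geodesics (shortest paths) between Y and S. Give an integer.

The shortest distance is 2. The length-2 paths are: Y–X–S; Y–U–S.
That gives 2 distinct shortest paths.

2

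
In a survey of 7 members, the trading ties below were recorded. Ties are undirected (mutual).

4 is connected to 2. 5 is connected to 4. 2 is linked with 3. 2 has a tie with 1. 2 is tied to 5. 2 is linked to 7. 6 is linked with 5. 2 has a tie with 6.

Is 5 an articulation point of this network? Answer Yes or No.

Even without 5, every remaining node can still reach every other (the residual graph is connected), so 5 is not a cut vertex.

No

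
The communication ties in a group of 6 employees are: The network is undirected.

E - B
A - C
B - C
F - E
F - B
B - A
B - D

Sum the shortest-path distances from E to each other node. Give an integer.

8

Distances from E: A:2, B:1, C:2, D:2, F:1.
Sum = 2 + 1 + 2 + 2 + 1 = 8.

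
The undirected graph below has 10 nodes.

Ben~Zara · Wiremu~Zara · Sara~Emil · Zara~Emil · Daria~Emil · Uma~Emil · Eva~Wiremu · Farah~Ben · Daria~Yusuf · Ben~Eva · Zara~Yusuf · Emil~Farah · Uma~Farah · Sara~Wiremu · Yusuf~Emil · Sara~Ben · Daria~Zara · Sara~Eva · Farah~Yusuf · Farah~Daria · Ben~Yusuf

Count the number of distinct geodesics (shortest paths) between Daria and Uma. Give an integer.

The shortest distance is 2. The length-2 paths are: Daria–Emil–Uma; Daria–Farah–Uma.
That gives 2 distinct shortest paths.

2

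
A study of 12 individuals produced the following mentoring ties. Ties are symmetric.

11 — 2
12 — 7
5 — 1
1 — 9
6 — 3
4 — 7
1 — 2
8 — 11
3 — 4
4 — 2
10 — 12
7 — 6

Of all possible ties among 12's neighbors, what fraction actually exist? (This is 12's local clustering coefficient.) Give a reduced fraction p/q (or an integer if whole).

0

12's neighbors: 7 and 10 (k = 2).
Possible neighbor pairs: C(2,2) = 1. Edges among them: none → e = 0.
Clustering(12) = 0/1.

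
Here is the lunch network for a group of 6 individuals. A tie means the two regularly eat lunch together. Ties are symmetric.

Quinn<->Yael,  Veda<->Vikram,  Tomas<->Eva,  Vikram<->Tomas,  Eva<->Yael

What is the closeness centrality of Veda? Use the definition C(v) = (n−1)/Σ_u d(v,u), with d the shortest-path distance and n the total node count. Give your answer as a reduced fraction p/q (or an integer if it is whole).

Distances from Veda: Eva:3, Quinn:5, Tomas:2, Vikram:1, Yael:4. Sum = 15.
n = 6, so closeness = 5/15 = 1/3.

1/3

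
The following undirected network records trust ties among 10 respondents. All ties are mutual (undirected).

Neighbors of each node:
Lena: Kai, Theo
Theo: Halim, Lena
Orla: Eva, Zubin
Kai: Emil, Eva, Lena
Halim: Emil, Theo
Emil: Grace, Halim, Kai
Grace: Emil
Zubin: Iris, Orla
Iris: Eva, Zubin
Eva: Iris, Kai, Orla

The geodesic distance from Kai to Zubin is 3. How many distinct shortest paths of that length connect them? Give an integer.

The shortest distance is 3. The length-3 paths are: Kai–Eva–Iris–Zubin; Kai–Eva–Orla–Zubin.
That gives 2 distinct shortest paths.

2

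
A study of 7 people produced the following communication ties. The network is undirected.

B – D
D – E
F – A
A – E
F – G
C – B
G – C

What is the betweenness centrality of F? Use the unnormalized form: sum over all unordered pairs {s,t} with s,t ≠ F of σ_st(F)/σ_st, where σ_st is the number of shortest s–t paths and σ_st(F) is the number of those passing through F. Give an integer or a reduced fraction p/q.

Pairs whose geodesics pass through F — G–E: 1; G–A: 1; C–A: 1.
All other pairs contribute 0.
Summing the contributions gives betweenness(F) = 3.

3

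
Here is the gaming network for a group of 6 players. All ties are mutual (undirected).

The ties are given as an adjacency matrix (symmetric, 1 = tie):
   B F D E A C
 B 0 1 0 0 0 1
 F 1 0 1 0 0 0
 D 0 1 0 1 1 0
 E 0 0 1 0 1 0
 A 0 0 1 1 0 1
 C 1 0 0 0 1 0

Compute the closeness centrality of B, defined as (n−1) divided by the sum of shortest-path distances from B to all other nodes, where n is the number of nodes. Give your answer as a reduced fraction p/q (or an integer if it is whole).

Distances from B: A:2, C:1, D:2, E:3, F:1. Sum = 9.
n = 6, so closeness = 5/9.

5/9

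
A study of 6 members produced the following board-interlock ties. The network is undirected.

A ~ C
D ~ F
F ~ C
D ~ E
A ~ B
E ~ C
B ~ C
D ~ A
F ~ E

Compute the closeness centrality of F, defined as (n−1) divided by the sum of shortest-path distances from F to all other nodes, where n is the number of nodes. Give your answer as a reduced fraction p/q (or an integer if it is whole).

5/7

Distances from F: A:2, B:2, C:1, D:1, E:1. Sum = 7.
n = 6, so closeness = 5/7.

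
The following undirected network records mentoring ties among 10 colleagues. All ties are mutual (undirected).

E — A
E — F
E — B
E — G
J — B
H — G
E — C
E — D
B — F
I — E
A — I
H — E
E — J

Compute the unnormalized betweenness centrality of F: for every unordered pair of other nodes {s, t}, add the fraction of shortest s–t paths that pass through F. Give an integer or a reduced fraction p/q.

No shortest path between any pair of other nodes passes through F.
Summing the contributions gives betweenness(F) = 0.

0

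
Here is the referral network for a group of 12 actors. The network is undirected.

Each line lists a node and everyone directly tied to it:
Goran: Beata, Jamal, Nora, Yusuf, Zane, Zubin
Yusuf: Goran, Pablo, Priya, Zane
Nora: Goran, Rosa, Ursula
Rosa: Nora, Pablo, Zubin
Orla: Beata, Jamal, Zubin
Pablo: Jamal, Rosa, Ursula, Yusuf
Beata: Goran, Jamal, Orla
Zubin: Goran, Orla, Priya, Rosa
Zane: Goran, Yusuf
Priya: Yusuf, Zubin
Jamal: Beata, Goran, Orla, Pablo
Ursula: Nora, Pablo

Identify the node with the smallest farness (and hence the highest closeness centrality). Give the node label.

Goran

Farness (sum of distances to all others) for each node — Beata:22, Goran:16, Jamal:19, Nora:21, Orla:23, Pablo:18, Priya:24, Rosa:21, Ursula:25, Yusuf:19, Zane:23, Zubin:19.
The smallest farness is 16, for Goran, so Goran has the highest closeness.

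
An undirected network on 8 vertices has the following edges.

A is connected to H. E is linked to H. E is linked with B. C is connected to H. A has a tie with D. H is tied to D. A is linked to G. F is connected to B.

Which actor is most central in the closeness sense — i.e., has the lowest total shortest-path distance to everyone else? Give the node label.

Farness (sum of distances to all others) for each node — A:14, B:17, C:17, D:15, E:13, F:23, G:20, H:11.
The smallest farness is 11, for H, so H has the highest closeness.

H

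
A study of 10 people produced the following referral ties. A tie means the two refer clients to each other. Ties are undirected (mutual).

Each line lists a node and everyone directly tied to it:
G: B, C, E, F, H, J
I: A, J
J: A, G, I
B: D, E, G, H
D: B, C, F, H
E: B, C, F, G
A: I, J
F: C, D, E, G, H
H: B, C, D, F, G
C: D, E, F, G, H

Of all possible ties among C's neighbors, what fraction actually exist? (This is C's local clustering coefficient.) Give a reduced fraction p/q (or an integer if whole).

7/10

C's neighbors: D, E, F, G, and H (k = 5).
Possible neighbor pairs: C(5,2) = 10. Edges among them: D–F, D–H, E–F, E–G, F–G, F–H, G–H → e = 7.
Clustering(C) = 7/10.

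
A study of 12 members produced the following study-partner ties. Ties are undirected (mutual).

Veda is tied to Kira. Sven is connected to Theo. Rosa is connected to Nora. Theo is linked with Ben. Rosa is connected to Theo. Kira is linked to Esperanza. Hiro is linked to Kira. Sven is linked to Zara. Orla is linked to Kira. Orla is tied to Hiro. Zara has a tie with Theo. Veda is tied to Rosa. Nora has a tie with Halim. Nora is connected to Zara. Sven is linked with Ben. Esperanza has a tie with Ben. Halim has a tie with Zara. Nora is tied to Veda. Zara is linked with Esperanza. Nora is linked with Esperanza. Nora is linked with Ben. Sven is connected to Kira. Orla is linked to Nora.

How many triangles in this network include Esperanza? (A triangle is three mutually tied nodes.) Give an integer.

Esperanza's neighbors: Ben, Kira, Nora, and Zara.
Neighbor pairs that are themselves tied: Esperanza–Ben–Nora; Esperanza–Nora–Zara. Each forms one triangle with Esperanza, for 2 in total.

2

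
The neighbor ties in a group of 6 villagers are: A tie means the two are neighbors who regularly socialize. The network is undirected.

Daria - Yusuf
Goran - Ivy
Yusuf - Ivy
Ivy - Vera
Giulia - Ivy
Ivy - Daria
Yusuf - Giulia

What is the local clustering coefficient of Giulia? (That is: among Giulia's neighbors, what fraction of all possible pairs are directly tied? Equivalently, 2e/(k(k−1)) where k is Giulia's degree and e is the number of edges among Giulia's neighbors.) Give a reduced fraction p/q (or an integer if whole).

Giulia's neighbors: Ivy and Yusuf (k = 2).
Possible neighbor pairs: C(2,2) = 1. Edges among them: Ivy–Yusuf → e = 1.
Clustering(Giulia) = 1/1.

1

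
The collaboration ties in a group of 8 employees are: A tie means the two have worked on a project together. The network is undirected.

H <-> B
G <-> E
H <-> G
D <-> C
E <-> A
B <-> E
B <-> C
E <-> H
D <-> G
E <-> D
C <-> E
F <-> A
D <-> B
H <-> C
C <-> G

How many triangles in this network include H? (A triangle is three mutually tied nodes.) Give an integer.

5

H's neighbors: B, C, E, and G.
Neighbor pairs that are themselves tied: H–B–C; H–B–E; H–C–E; H–C–G; H–E–G. Each forms one triangle with H, for 5 in total.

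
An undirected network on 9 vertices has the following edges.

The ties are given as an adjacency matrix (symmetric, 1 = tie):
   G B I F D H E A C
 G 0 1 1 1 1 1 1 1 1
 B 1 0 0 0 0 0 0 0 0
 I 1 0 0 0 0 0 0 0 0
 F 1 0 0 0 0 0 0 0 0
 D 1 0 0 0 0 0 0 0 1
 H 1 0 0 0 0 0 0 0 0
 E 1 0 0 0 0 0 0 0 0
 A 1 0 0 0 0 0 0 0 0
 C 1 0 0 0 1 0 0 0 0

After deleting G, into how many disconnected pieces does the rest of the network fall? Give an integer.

Without G, the remaining ties split the others into: {B}; {I}; {F}; {C, D}; {H}; {E}; {A}.
That's 7 separate components.

7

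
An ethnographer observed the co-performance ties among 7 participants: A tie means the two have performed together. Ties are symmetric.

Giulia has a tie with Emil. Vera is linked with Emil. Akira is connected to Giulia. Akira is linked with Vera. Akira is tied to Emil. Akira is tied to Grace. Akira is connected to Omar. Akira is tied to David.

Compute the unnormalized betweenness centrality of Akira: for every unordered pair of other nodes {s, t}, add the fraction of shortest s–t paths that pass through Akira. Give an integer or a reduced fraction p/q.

Pairs whose geodesics pass through Akira — David–Giulia: 1; David–Vera: 1; David–Emil: 1; David–Grace: 1; David–Omar: 1; Giulia–Vera: 1/2; Giulia–Grace: 1; Giulia–Omar: 1; Vera–Grace: 1; Vera–Omar: 1; Emil–Grace: 1; Emil–Omar: 1; Grace–Omar: 1.
All other pairs contribute 0.
Summing the contributions gives betweenness(Akira) = 25/2.

25/2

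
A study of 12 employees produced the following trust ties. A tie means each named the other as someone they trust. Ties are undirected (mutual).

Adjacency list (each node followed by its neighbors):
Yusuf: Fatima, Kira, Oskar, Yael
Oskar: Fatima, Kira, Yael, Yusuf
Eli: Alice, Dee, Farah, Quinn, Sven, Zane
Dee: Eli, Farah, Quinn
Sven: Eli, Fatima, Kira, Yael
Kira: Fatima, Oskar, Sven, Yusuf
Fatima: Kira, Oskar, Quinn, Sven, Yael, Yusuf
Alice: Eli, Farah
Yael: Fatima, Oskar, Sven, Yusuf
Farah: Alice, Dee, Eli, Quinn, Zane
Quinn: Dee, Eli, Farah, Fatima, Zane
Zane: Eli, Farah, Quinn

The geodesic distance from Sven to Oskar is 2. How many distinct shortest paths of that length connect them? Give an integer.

3

The shortest distance is 2. The length-2 paths are: Sven–Yael–Oskar; Sven–Kira–Oskar; Sven–Fatima–Oskar.
That gives 3 distinct shortest paths.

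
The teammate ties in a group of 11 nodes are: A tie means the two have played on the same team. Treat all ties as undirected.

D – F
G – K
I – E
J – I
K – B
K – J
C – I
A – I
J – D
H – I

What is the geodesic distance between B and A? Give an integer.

4

One shortest route is B – K – J – I – A, which uses 4 edges, and at distance 3 from B we only reach {D, I}, which does not include A. So d(B,A) = 4.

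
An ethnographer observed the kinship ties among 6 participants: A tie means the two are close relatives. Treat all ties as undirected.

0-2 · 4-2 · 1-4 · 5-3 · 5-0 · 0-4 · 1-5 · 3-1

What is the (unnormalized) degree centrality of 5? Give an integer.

5 is directly tied to 0, 1, and 3. That is 3 neighbors, so the degree of 5 is 3.

3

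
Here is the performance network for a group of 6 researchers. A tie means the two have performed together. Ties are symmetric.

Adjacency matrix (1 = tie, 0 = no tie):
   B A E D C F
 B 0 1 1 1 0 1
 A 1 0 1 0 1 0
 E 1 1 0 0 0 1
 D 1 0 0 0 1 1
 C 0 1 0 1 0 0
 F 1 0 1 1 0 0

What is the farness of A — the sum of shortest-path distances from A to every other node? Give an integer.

Distances from A: B:1, C:1, D:2, E:1, F:2.
Sum = 1 + 1 + 2 + 1 + 2 = 7.

7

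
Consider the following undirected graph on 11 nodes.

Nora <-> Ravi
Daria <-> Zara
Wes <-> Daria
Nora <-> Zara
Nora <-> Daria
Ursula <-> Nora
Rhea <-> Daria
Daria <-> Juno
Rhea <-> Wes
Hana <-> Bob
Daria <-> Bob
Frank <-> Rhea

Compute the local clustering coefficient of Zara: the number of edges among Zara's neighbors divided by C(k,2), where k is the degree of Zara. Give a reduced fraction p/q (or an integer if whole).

1

Zara's neighbors: Daria and Nora (k = 2).
Possible neighbor pairs: C(2,2) = 1. Edges among them: Daria–Nora → e = 1.
Clustering(Zara) = 1/1.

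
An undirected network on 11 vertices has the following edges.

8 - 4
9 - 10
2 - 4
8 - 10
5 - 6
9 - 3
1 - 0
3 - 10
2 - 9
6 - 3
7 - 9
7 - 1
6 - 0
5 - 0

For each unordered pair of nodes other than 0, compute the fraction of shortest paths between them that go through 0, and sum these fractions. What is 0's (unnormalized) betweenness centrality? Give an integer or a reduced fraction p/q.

4

Pairs whose geodesics pass through 0 — 1–3: 1/2; 1–6: 1; 1–5: 1; 7–6: 1/2; 7–5: 1.
All other pairs contribute 0.
Summing the contributions gives betweenness(0) = 4.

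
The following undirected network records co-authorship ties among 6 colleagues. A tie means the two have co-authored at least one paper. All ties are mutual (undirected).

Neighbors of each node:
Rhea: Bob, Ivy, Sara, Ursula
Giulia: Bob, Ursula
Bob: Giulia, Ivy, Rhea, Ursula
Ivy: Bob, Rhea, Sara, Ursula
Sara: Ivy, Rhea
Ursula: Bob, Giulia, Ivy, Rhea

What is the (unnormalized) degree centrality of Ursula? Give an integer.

4

Ursula is directly tied to Bob, Giulia, Ivy, and Rhea. That is 4 neighbors, so the degree of Ursula is 4.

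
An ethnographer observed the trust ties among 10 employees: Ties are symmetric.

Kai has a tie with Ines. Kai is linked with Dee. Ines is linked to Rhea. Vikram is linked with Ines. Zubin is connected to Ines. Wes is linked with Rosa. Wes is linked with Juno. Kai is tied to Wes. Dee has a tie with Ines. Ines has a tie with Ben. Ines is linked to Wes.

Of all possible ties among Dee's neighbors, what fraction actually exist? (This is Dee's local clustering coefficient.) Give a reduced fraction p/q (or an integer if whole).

Dee's neighbors: Ines and Kai (k = 2).
Possible neighbor pairs: C(2,2) = 1. Edges among them: Ines–Kai → e = 1.
Clustering(Dee) = 1/1.

1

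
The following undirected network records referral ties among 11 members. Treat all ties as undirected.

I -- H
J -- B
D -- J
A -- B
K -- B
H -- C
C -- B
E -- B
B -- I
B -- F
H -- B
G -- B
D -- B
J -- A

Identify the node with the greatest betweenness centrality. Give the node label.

B

Unnormalized betweenness of each node: A:0, B:40, C:0, D:0, E:0, F:0, G:0, H:1/2, I:0, J:1/2, K:0.
B has the largest value, 40, making it the main broker — the node through which the most shortest paths run.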